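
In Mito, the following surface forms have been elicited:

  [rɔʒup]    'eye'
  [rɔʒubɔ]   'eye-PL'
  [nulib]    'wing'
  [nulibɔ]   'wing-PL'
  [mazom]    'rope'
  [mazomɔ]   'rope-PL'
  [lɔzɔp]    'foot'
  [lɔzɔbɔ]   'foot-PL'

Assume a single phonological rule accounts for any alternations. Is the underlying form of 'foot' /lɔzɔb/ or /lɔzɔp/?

The root 'foot' surfaces as [lɔzɔp] and [lɔzɔbɔ], with a stem-final [p] ~ [b] alternation.
If /b/ were underlying and a rule turned it into [p] in isolation, 'wing' would also alternate; but it has [b] in both [nulib] and [nulibɔ].
The alternation reflects intervocalic voicing: voiceless stops become voiced between vowels. /p/ is underlying.

/lɔzɔp/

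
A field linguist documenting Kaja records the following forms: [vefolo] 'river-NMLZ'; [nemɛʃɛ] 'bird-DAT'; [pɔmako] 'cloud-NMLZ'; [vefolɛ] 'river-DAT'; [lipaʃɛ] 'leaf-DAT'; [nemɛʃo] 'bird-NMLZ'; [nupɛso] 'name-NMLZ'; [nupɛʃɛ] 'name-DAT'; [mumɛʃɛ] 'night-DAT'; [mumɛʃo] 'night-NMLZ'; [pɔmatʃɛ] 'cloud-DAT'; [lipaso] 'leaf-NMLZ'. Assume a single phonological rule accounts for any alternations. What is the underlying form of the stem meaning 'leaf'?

The stem for 'leaf' ends in [s] in [lipaso] but [ʃ] in [lipaʃɛ].
But 'bird' keeps [ʃ] in both environments ([nemɛʃo], [nemɛʃɛ]), so there is no rule changing /ʃ/ to [s] before the NMLZ suffix.
So /s/ is underlying, and a rule of palatalization before a front vowel — /k/ and /s/ become palato-alveolar [tʃ] and [ʃ] before a front vowel — gives [ʃ].
So 'leaf' = /lipas/.

/lipas/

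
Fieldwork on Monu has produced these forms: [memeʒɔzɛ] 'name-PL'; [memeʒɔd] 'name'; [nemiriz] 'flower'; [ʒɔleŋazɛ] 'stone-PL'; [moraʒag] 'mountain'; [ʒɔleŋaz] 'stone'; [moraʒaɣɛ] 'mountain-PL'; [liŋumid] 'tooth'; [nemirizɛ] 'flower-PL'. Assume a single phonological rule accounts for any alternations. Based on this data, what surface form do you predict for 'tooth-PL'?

The stem for 'name' ends in [d] in [memeʒɔd] but [z] in [memeʒɔzɛ].
But 'flower' keeps [z] in both environments ([nemiriz], [nemirizɛ]), so there is no rule changing /z/ to [d] in isolation.
So /d/ is underlying, and a rule of intervocalic spirantization — voiced stops become fricatives between vowels — gives [z].
From [liŋumid] the stem 'tooth' is /liŋumid/; between vowels this yields [liŋumizɛ].

[liŋumizɛ]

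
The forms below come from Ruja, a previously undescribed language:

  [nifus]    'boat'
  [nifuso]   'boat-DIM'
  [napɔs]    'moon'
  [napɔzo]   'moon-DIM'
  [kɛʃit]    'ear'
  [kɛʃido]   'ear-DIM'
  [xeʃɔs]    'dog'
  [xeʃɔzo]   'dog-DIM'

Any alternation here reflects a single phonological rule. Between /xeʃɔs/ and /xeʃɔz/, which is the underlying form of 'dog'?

/xeʃɔz/

In [xeʃɔs] and [xeʃɔzo] the final segment of 'dog' alternates: [s] ~ [z].
The stem 'boat' ([nifus], [nifuso]) shows [s] unchanged in both environments, so [s] cannot be basic with [z] derived before the DIM suffix.
The alternation reflects word-final obstruent devoicing: voiced obstruents become voiceless word-finally. /z/ is underlying.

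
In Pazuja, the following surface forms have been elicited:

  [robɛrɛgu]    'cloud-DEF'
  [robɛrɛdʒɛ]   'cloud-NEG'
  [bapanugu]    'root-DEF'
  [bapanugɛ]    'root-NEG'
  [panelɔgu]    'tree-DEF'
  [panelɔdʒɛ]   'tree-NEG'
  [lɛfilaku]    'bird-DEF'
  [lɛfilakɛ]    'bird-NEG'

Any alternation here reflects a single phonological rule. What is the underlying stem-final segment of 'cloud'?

'cloud' shows [g] ~ [dʒ] at the end of the stem ([robɛrɛgu] vs [robɛrɛdʒɛ]).
The stem 'root' ([bapanugu], [bapanugɛ]) shows [g] unchanged in both environments, so [g] cannot be basic with [dʒ] derived before the NEG suffix.
The underlying segment must be /dʒ/; palato-alveolar /dʒ/ becomes [g] when no front vowel follows, yielding [g] there.

/dʒ/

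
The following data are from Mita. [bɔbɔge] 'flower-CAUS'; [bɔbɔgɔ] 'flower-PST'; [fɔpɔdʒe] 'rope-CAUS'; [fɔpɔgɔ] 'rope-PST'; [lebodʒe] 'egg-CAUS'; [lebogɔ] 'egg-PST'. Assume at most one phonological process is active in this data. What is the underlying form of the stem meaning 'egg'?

/lebodʒ/

The stem for 'egg' ends in [dʒ] in [lebodʒe] but [g] in [lebogɔ].
Compare 'flower', with invariant [g] in [bɔbɔge] and [bɔbɔgɔ]: an analysis with underlying /g/ and a rule producing [dʒ] before the CAUS suffix would wrongly predict alternation here too.
The alternation reflects depalatalization: palato-alveolar /dʒ/ becomes [g] when no front vowel follows. /dʒ/ is underlying.
So 'egg' = /lebodʒ/.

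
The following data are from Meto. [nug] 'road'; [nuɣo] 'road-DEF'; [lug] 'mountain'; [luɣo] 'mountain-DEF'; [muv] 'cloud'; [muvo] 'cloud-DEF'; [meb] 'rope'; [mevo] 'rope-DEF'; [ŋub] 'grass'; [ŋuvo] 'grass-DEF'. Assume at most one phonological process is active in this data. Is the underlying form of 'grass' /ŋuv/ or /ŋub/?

In [ŋub] and [ŋuvo] the final segment of 'grass' alternates: [b] ~ [v].
If /v/ were underlying and a rule turned it into [b] in isolation, 'cloud' would also alternate; but it has [v] in both [muv] and [muvo].
So /b/ is underlying, and a rule of intervocalic spirantization — voiced stops become fricatives between vowels — gives [v].

/ŋub/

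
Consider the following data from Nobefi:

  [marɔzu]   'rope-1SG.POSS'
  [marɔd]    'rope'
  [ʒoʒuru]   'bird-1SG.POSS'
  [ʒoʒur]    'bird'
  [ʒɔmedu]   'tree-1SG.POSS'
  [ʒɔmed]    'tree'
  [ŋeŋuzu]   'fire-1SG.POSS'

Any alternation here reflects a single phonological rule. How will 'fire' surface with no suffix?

In [marɔzu] and [marɔd] the final segment of 'rope' alternates: [z] ~ [d].
Compare 'tree', with invariant [d] in [ʒɔmedu] and [ʒɔmed]: an analysis with underlying /d/ and a rule producing [z] before the 1SG.POSS suffix would wrongly predict alternation here too.
So /z/ is underlying, and a rule of word-final hardening — voiced fricatives become stops word-finally — gives [d].
From [ŋeŋuzu] the stem 'fire' is /ŋeŋuz/; word-finally this yields [ŋeŋud].

[ŋeŋud]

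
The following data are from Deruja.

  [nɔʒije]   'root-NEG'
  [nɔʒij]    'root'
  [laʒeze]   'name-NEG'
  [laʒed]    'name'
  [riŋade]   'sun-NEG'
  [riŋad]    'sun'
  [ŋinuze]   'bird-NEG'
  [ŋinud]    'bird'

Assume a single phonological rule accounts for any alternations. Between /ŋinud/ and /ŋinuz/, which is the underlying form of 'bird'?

'bird' shows [z] ~ [d] at the end of the stem ([ŋinuze] vs [ŋinud]).
Compare 'sun', with invariant [d] in [riŋade] and [riŋad]: an analysis with underlying /d/ and a rule producing [z] before the NEG suffix would wrongly predict alternation here too.
So /z/ is underlying, and a rule of word-final hardening — voiced fricatives become stops word-finally — gives [d].

/ŋinuz/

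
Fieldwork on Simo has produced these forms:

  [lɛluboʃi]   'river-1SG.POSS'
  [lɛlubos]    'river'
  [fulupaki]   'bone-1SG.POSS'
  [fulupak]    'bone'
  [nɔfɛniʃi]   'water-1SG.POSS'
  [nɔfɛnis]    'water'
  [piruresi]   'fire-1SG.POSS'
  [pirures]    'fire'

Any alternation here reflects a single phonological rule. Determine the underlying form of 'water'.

The stem for 'water' ends in [ʃ] in [nɔfɛniʃi] but [s] in [nɔfɛnis].
But 'fire' keeps [s] in both environments ([piruresi], [pirures]), so there is no rule changing /s/ to [ʃ] before the 1SG.POSS suffix.
Therefore /ʃ/ is basic and [s] is derived by depalatalization (palato-alveolar /ʃ/ becomes [s] when no front vowel follows).
Hence 'water' is /nɔfɛniʃ/ underlyingly.

/nɔfɛniʃ/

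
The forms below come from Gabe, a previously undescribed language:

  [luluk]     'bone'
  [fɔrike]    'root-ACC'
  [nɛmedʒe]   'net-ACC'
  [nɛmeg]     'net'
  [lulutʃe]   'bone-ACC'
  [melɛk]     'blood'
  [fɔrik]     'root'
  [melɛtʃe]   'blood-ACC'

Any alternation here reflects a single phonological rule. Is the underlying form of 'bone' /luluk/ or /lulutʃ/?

/lulutʃ/

'bone' shows [k] ~ [tʃ] at the end of the stem ([luluk] vs [lulutʃe]).
Compare 'root', with invariant [k] in [fɔrik] and [fɔrike]: an analysis with underlying /k/ and a rule producing [tʃ] before the ACC suffix would wrongly predict alternation here too.
The underlying segment must be /tʃ/; palato-alveolar /tʃ/ and /dʒ/ become [k] and [g] when no front vowel follows, yielding [k] there.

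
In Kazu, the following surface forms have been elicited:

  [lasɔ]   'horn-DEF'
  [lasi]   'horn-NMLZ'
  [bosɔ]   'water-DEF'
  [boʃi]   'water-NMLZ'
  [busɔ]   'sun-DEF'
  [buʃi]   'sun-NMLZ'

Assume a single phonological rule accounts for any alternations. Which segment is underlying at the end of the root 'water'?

'water' shows [s] ~ [ʃ] at the end of the stem ([bosɔ] vs [boʃi]).
The stem 'horn' ([lasɔ], [lasi]) shows [s] unchanged in both environments, so [s] cannot be basic with [ʃ] derived before the NMLZ suffix.
Therefore /ʃ/ is basic and [s] is derived by depalatalization (palato-alveolar /ʃ/ becomes [s] when no front vowel follows).

/ʃ/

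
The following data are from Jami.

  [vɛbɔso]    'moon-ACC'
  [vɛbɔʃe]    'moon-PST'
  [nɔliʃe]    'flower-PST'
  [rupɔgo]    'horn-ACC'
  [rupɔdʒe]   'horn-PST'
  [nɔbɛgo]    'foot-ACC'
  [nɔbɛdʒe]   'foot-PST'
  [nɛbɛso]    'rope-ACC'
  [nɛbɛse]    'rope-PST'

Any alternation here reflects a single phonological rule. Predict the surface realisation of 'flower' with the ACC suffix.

The stem for 'moon' ends in [s] in [vɛbɔso] but [ʃ] in [vɛbɔʃe].
If /s/ were underlying and a rule turned it into [ʃ] before the PST suffix, 'rope' would also alternate; but it has [s] in both [nɛbɛso] and [nɛbɛse].
The alternation reflects depalatalization: palato-alveolar /dʒ/ and /ʃ/ become [g] and [s] when no front vowel follows. /ʃ/ is underlying.
The one attested form of 'flower', [nɔliʃe], shows underlying /nɔliʃ/. Applying the same rule when no front vowel follows gives [nɔliso].

[nɔliso]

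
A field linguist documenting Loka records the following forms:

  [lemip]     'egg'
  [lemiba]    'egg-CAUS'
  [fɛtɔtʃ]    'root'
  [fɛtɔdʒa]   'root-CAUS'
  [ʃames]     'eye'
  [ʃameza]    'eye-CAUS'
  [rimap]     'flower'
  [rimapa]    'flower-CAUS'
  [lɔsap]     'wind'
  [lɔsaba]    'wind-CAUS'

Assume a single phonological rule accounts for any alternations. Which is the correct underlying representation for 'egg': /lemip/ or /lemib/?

/lemib/

The stem for 'egg' ends in [p] in [lemip] but [b] in [lemiba].
But 'flower' keeps [p] in both environments ([rimap], [rimapa]), so there is no rule changing /p/ to [b] before the CAUS suffix.
So /b/ is underlying, and a rule of word-final obstruent devoicing — voiced obstruents become voiceless word-finally — gives [p].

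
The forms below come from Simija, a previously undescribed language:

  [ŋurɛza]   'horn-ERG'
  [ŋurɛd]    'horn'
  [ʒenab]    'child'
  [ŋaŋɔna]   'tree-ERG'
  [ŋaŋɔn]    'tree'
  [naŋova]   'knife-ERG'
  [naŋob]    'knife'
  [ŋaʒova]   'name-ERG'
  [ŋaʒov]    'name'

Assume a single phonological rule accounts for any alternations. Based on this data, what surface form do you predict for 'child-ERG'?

In [naŋova] and [naŋob] the final segment of 'knife' alternates: [v] ~ [b].
If /v/ were underlying and a rule turned it into [b] in isolation, 'name' would also alternate; but it has [v] in both [ŋaʒova] and [ŋaʒov].
The underlying segment must be /b/; voiced stops become fricatives between vowels, yielding [v] there.
From [ʒenab] the stem 'child' is /ʒenab/; between vowels this yields [ʒenava].

[ʒenava]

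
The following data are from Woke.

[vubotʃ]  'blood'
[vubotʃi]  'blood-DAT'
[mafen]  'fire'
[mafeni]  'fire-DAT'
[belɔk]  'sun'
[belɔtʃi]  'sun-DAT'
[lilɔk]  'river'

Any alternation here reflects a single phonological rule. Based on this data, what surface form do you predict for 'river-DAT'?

[lilɔtʃi]

The root 'sun' surfaces as [belɔk] and [belɔtʃi], with a stem-final [k] ~ [tʃ] alternation.
The stem 'blood' ([vubotʃ], [vubotʃi]) shows [tʃ] unchanged in both environments, so [tʃ] cannot be basic with [k] derived in isolation.
So /k/ is underlying, and a rule of palatalization before a front vowel — /k/ becomes palato-alveolar [tʃ] before a front vowel — gives [tʃ].
The one attested form of 'river', [lilɔk], shows underlying /lilɔk/. Applying the same rule before a front vowel gives [lilɔtʃi].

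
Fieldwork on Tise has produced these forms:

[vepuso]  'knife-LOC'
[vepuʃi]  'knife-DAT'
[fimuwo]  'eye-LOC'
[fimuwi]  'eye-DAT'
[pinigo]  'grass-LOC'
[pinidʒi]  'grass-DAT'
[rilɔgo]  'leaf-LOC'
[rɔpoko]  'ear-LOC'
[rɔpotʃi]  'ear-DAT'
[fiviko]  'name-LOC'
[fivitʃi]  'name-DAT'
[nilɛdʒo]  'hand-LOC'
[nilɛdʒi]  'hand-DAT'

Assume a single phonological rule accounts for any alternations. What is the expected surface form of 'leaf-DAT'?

[rilɔdʒi]

In [pinigo] and [pinidʒi] the final segment of 'grass' alternates: [g] ~ [dʒ].
The stem 'hand' ([nilɛdʒo], [nilɛdʒi]) shows [dʒ] unchanged in both environments, so [dʒ] cannot be basic with [g] derived before the LOC suffix.
The underlying segment must be /g/; /k/, /g/ and /s/ become palato-alveolar [tʃ], [dʒ] and [ʃ] before a front vowel, yielding [dʒ] there.
The one attested form of 'leaf', [rilɔgo], shows underlying /rilɔg/. Applying the same rule before a front vowel gives [rilɔdʒi].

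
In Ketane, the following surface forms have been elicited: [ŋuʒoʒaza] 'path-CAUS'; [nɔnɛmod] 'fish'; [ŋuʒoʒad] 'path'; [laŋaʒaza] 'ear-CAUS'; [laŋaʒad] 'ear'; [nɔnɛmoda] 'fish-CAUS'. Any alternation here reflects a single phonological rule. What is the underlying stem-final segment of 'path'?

The stem for 'path' ends in [d] in [ŋuʒoʒad] but [z] in [ŋuʒoʒaza].
Compare 'fish', with invariant [d] in [nɔnɛmod] and [nɔnɛmoda]: an analysis with underlying /d/ and a rule producing [z] before the CAUS suffix would wrongly predict alternation here too.
The alternation reflects word-final hardening: voiced fricatives become stops word-finally. /z/ is underlying.

/z/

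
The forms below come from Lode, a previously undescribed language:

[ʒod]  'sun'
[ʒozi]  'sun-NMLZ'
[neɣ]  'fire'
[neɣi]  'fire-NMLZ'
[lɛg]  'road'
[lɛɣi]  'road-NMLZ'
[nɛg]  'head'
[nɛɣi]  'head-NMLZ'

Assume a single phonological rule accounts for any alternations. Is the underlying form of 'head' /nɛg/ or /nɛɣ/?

The stem for 'head' ends in [g] in [nɛg] but [ɣ] in [nɛɣi].
The stem 'fire' ([neɣ], [neɣi]) shows [ɣ] unchanged in both environments, so [ɣ] cannot be basic with [g] derived in isolation.
The alternation reflects intervocalic spirantization: voiced stops become fricatives between vowels. /g/ is underlying.

/nɛg/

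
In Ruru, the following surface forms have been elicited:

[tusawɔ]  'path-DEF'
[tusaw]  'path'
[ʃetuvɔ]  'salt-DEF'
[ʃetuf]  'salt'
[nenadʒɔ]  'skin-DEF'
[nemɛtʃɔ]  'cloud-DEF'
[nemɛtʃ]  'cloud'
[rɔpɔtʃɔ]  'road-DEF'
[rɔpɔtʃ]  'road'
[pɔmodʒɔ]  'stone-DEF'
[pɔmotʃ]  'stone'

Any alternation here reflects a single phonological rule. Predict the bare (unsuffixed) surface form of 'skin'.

[nenatʃ]

'stone' shows [dʒ] ~ [tʃ] at the end of the stem ([pɔmodʒɔ] vs [pɔmotʃ]).
The stem 'road' ([rɔpɔtʃɔ], [rɔpɔtʃ]) shows [tʃ] unchanged in both environments, so [tʃ] cannot be basic with [dʒ] derived before the DEF suffix.
So /dʒ/ is underlying, and a rule of word-final obstruent devoicing — voiced obstruents become voiceless word-finally — gives [tʃ].
From [nenadʒɔ] the stem 'skin' is /nenadʒ/; word-finally this yields [nenatʃ].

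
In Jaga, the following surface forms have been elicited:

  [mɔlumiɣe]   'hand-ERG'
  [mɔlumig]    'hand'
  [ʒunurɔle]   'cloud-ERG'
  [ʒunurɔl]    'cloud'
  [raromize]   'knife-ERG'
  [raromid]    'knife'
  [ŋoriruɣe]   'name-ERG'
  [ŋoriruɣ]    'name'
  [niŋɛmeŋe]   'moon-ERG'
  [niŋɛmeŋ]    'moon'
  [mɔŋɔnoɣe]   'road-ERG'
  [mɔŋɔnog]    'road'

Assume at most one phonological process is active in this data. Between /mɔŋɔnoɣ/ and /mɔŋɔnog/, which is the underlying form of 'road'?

The root 'road' surfaces as [mɔŋɔnoɣe] and [mɔŋɔnog], with a stem-final [ɣ] ~ [g] alternation.
The stem 'name' ([ŋoriruɣe], [ŋoriruɣ]) shows [ɣ] unchanged in both environments, so [ɣ] cannot be basic with [g] derived in isolation.
Therefore /g/ is basic and [ɣ] is derived by intervocalic spirantization (voiced stops become fricatives between vowels).

/mɔŋɔnog/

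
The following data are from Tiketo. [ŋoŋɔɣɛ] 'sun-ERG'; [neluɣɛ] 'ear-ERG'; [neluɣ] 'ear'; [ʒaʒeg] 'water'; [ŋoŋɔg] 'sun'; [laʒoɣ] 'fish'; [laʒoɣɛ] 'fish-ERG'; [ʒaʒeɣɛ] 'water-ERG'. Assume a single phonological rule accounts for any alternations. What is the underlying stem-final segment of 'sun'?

/g/

The root 'sun' surfaces as [ŋoŋɔg] and [ŋoŋɔɣɛ], with a stem-final [g] ~ [ɣ] alternation.
Compare 'fish', with invariant [ɣ] in [laʒoɣ] and [laʒoɣɛ]: an analysis with underlying /ɣ/ and a rule producing [g] in isolation would wrongly predict alternation here too.
So /g/ is underlying, and a rule of intervocalic spirantization — voiced stops become fricatives between vowels — gives [ɣ].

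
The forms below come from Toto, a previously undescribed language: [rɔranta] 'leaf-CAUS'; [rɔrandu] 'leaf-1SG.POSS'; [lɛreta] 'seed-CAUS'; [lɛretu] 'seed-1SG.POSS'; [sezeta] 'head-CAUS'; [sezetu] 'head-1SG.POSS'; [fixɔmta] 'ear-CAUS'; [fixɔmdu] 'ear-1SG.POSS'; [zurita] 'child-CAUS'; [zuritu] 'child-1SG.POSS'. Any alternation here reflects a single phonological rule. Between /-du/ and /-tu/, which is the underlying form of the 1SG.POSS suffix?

The 1SG.POSS morpheme has two allomorphs, [-du] and [-tu].
By contrast the CAUS suffix keeps its initial [t] throughout — that segment must be underlying.
So the underlying form is /-du/, and voiced stops become voiceless after a vowel.

/-du/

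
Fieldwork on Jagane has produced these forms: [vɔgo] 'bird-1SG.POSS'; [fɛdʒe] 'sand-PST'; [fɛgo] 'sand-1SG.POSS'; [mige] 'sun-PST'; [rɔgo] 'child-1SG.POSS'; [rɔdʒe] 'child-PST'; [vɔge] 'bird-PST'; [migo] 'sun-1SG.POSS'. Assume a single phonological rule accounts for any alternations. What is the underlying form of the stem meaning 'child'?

In [rɔgo] and [rɔdʒe] the final segment of 'child' alternates: [g] ~ [dʒ].
Compare 'bird', with invariant [g] in [vɔgo] and [vɔge]: an analysis with underlying /g/ and a rule producing [dʒ] before the PST suffix would wrongly predict alternation here too.
The underlying segment must be /dʒ/; palato-alveolar /dʒ/ becomes [g] when no front vowel follows, yielding [g] there.
So 'child' = /rɔdʒ/.

/rɔdʒ/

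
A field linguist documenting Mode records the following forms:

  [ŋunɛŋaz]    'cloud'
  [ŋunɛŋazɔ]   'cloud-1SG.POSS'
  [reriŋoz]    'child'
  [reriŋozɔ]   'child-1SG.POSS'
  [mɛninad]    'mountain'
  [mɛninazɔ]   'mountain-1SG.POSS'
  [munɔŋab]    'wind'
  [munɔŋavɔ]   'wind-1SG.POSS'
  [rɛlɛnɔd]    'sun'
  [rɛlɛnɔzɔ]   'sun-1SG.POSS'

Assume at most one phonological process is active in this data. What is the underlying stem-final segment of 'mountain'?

The root 'mountain' surfaces as [mɛninad] and [mɛninazɔ], with a stem-final [d] ~ [z] alternation.
But 'cloud' keeps [z] in both environments ([ŋunɛŋaz], [ŋunɛŋazɔ]), so there is no rule changing /z/ to [d] in isolation.
The underlying segment must be /d/; voiced stops become fricatives between vowels, yielding [z] there.

/d/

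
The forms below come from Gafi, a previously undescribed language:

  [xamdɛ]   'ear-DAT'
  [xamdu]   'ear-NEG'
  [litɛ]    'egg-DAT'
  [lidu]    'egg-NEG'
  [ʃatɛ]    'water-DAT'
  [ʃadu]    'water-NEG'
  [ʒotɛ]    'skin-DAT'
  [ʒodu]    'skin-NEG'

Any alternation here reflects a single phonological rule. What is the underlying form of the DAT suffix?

The DAT suffix surfaces as [-dɛ] and [-tɛ], depending on the final segment of the stem.
The NEG suffix, which begins with [d], is invariant after every stem; so [d] is not altered by any rule here.
So the underlying form is /-tɛ/, and voiceless stops become voiced after a nasal.

/-tɛ/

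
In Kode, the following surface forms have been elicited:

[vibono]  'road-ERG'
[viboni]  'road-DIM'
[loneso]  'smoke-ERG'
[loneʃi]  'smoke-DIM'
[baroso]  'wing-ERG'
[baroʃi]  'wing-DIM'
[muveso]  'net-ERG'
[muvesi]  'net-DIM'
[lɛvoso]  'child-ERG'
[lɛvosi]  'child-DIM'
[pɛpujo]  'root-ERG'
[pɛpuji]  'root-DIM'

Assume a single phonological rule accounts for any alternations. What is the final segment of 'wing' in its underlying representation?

/ʃ/

In [baroso] and [baroʃi] the final segment of 'wing' alternates: [s] ~ [ʃ].
The stem 'child' ([lɛvoso], [lɛvosi]) shows [s] unchanged in both environments, so [s] cannot be basic with [ʃ] derived before the DIM suffix.
So /ʃ/ is underlying, and a rule of depalatalization — palato-alveolar /ʃ/ becomes [s] when no front vowel follows — gives [s].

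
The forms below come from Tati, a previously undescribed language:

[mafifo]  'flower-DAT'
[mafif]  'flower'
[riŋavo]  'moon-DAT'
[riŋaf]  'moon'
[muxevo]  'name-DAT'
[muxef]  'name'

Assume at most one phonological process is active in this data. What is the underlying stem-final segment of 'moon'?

The stem for 'moon' ends in [v] in [riŋavo] but [f] in [riŋaf].
The stem 'flower' ([mafifo], [mafif]) shows [f] unchanged in both environments, so [f] cannot be basic with [v] derived before the DAT suffix.
Therefore /v/ is basic and [f] is derived by word-final obstruent devoicing (voiced obstruents become voiceless word-finally).

/v/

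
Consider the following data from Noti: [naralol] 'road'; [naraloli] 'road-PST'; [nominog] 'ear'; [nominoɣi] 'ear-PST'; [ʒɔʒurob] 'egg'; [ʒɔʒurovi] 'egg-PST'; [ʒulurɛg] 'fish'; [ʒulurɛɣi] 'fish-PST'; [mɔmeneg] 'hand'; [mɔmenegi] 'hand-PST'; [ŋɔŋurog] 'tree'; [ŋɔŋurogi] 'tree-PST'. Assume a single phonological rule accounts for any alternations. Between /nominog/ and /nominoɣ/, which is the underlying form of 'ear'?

The root 'ear' surfaces as [nominog] and [nominoɣi], with a stem-final [g] ~ [ɣ] alternation.
If /g/ were underlying and a rule turned it into [ɣ] before the PST suffix, 'hand' would also alternate; but it has [g] in both [mɔmeneg] and [mɔmenegi].
So /ɣ/ is underlying, and a rule of word-final hardening — voiced fricatives become stops word-finally — gives [g].

/nominoɣ/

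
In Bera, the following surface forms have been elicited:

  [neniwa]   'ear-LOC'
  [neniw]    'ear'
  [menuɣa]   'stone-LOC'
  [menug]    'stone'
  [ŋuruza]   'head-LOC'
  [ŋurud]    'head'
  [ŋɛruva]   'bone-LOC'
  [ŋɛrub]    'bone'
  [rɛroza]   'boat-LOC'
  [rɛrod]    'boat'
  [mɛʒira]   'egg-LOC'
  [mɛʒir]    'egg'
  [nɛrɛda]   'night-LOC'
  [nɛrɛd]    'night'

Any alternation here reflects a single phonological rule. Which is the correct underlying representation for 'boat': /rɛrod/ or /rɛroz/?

The root 'boat' surfaces as [rɛroza] and [rɛrod], with a stem-final [z] ~ [d] alternation.
If /d/ were underlying and a rule turned it into [z] before the LOC suffix, 'night' would also alternate; but it has [d] in both [nɛrɛda] and [nɛrɛd].
So /z/ is underlying, and a rule of word-final hardening — voiced fricatives become stops word-finally — gives [d].

/rɛroz/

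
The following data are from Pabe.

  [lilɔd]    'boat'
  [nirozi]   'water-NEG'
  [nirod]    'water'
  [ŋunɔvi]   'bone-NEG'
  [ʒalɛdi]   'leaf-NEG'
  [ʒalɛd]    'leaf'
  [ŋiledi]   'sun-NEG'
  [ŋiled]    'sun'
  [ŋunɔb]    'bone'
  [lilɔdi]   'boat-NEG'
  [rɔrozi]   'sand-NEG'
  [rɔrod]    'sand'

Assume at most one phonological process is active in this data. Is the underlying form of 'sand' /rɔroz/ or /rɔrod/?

/rɔroz/

The stem for 'sand' ends in [d] in [rɔrod] but [z] in [rɔrozi].
If /d/ were underlying and a rule turned it into [z] before the NEG suffix, 'leaf' would also alternate; but it has [d] in both [ʒalɛd] and [ʒalɛdi].
The underlying segment must be /z/; voiced fricatives become stops word-finally, yielding [d] there.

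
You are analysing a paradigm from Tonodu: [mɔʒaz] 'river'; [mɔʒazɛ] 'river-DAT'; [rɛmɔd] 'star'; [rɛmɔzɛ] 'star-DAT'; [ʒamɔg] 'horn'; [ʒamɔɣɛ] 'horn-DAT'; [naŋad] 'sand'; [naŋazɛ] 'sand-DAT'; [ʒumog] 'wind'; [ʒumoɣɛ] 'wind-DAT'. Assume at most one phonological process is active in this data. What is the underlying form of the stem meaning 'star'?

The stem for 'star' ends in [d] in [rɛmɔd] but [z] in [rɛmɔzɛ].
But 'river' keeps [z] in both environments ([mɔʒaz], [mɔʒazɛ]), so there is no rule changing /z/ to [d] in isolation.
The underlying segment must be /d/; voiced stops become fricatives between vowels, yielding [z] there.

/rɛmɔd/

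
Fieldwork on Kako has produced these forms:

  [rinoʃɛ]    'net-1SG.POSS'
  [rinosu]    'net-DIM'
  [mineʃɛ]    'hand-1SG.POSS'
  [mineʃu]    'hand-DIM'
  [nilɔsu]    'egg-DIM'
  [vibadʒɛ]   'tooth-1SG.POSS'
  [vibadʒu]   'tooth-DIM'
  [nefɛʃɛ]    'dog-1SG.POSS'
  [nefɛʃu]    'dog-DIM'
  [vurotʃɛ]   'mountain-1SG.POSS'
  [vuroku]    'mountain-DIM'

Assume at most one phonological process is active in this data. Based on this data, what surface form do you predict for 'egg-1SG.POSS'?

[nilɔʃɛ]

The stem for 'net' ends in [ʃ] in [rinoʃɛ] but [s] in [rinosu].
If /ʃ/ were underlying and a rule turned it into [s] before the DIM suffix, 'hand' would also alternate; but it has [ʃ] in both [mineʃɛ] and [mineʃu].
The underlying segment must be /s/; /k/ and /s/ become palato-alveolar [tʃ] and [ʃ] before a front vowel, yielding [ʃ] there.
The one attested form of 'egg', [nilɔsu], shows underlying /nilɔs/. Applying the same rule before a front vowel gives [nilɔʃɛ].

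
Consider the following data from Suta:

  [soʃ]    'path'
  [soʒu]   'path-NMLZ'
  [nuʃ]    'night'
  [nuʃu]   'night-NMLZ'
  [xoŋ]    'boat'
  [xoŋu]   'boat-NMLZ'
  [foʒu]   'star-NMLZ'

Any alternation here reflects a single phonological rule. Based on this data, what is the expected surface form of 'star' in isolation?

The root 'path' surfaces as [soʃ] and [soʒu], with a stem-final [ʃ] ~ [ʒ] alternation.
The stem 'night' ([nuʃ], [nuʃu]) shows [ʃ] unchanged in both environments, so [ʃ] cannot be basic with [ʒ] derived before the NMLZ suffix.
The alternation reflects word-final obstruent devoicing: voiced obstruents become voiceless word-finally. /ʒ/ is underlying.
From [foʒu] the stem 'star' is /foʒ/; word-finally this yields [foʃ].

[foʃ]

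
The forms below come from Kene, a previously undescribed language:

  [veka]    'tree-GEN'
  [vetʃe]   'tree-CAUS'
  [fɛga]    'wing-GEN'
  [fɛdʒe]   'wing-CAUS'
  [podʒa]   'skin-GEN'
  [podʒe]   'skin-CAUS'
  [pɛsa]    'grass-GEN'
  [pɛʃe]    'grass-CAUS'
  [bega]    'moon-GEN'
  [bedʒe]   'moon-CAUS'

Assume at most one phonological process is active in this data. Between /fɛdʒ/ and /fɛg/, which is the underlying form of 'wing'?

/fɛg/

The stem for 'wing' ends in [g] in [fɛga] but [dʒ] in [fɛdʒe].
Compare 'skin', with invariant [dʒ] in [podʒa] and [podʒe]: an analysis with underlying /dʒ/ and a rule producing [g] before the GEN suffix would wrongly predict alternation here too.
So /g/ is underlying, and a rule of palatalization before a front vowel — /k/, /g/ and /s/ become palato-alveolar [tʃ], [dʒ] and [ʃ] before a front vowel — gives [dʒ].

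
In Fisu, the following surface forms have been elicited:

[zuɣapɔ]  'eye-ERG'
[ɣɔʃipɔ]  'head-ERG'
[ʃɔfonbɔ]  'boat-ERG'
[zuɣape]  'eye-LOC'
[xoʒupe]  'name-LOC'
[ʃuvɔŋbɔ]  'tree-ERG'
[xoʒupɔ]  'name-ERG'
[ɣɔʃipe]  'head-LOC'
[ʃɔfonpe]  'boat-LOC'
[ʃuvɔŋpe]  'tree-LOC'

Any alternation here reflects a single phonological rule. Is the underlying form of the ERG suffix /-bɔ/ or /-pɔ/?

/-bɔ/

The ERG morpheme has two allomorphs, [-bɔ] and [-pɔ].
The LOC suffix, which begins with [p], is invariant after every stem; so [p] is not altered by any rule here.
So the underlying form is /-bɔ/, and voiced stops become voiceless after a vowel.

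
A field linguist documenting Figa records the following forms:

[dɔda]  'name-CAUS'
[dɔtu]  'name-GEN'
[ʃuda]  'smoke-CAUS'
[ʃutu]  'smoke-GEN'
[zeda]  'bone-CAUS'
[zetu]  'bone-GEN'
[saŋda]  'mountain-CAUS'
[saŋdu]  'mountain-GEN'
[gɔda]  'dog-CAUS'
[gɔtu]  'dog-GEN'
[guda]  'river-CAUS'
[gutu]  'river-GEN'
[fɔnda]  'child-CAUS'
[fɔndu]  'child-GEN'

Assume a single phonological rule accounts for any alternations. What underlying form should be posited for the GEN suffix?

The GEN morpheme has two allomorphs, [-du] and [-tu].
The CAUS suffix, which begins with [d], is invariant after every stem; so [d] is not altered by any rule here.
So the underlying form is /-tu/, and voiceless stops become voiced after a nasal.

/-tu/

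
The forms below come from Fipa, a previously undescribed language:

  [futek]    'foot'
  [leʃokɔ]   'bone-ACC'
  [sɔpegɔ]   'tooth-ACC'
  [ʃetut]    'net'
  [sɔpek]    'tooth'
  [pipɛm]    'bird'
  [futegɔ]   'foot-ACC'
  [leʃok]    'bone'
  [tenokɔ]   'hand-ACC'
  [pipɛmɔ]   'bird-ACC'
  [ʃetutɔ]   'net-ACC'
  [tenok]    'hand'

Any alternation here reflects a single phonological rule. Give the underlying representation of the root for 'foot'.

/futeg/

In [futegɔ] and [futek] the final segment of 'foot' alternates: [g] ~ [k].
But 'hand' keeps [k] in both environments ([tenokɔ], [tenok]), so there is no rule changing /k/ to [g] before the ACC suffix.
The alternation reflects word-final obstruent devoicing: voiced obstruents become voiceless word-finally. /g/ is underlying.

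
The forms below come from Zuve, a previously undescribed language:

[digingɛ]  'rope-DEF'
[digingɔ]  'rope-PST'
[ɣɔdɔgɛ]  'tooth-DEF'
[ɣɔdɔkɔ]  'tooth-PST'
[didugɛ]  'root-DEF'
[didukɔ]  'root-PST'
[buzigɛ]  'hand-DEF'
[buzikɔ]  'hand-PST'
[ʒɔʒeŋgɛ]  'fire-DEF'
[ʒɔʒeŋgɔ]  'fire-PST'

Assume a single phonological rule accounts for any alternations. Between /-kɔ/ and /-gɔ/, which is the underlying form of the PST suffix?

/-kɔ/

The PST morpheme has two allomorphs, [-gɔ] and [-kɔ].
By contrast the DEF suffix keeps its initial [g] throughout — that segment must be underlying.
So the underlying form is /-kɔ/, and voiceless stops become voiced after a nasal.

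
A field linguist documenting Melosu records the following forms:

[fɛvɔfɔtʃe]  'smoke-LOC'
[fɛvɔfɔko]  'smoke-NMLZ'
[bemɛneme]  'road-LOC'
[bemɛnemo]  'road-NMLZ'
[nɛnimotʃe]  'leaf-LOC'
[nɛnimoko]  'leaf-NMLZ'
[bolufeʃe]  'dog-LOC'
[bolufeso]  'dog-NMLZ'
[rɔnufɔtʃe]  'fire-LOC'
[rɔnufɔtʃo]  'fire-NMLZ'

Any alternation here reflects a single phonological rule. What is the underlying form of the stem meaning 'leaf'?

The stem for 'leaf' ends in [tʃ] in [nɛnimotʃe] but [k] in [nɛnimoko].
But 'fire' keeps [tʃ] in both environments ([rɔnufɔtʃe], [rɔnufɔtʃo]), so there is no rule changing /tʃ/ to [k] before the NMLZ suffix.
Therefore /k/ is basic and [tʃ] is derived by palatalization before a front vowel (/k/ and /s/ become palato-alveolar [tʃ] and [ʃ] before a front vowel).
Hence 'leaf' is /nɛnimok/ underlyingly.

/nɛnimok/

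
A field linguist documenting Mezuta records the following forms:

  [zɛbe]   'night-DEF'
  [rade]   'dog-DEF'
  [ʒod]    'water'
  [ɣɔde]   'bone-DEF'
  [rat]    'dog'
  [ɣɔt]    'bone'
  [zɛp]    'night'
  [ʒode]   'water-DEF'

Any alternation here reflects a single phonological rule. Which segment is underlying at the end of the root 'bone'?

The stem for 'bone' ends in [t] in [ɣɔt] but [d] in [ɣɔde].
If /d/ were underlying and a rule turned it into [t] in isolation, 'water' would also alternate; but it has [d] in both [ʒod] and [ʒode].
The alternation reflects intervocalic voicing: voiceless stops become voiced between vowels. /t/ is underlying.

/t/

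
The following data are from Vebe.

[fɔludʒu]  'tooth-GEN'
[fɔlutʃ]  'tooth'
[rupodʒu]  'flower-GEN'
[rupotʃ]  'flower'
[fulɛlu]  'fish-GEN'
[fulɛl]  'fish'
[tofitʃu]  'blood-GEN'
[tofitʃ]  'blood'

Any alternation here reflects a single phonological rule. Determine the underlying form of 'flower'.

/rupodʒ/

The root 'flower' surfaces as [rupodʒu] and [rupotʃ], with a stem-final [dʒ] ~ [tʃ] alternation.
The stem 'blood' ([tofitʃu], [tofitʃ]) shows [tʃ] unchanged in both environments, so [tʃ] cannot be basic with [dʒ] derived before the GEN suffix.
The alternation reflects word-final obstruent devoicing: voiced obstruents become voiceless word-finally. /dʒ/ is underlying.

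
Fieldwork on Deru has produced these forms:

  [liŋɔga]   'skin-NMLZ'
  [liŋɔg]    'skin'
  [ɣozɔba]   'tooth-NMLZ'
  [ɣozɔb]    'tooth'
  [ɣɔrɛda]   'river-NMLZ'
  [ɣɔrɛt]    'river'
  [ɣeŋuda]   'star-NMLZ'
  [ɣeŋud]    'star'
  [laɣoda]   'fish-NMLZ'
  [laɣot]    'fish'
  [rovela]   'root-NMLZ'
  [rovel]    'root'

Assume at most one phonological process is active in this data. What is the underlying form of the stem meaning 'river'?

'river' shows [d] ~ [t] at the end of the stem ([ɣɔrɛda] vs [ɣɔrɛt]).
If /d/ were underlying and a rule turned it into [t] in isolation, 'star' would also alternate; but it has [d] in both [ɣeŋuda] and [ɣeŋud].
So /t/ is underlying, and a rule of intervocalic voicing — voiceless stops become voiced between vowels — gives [d].

/ɣɔrɛt/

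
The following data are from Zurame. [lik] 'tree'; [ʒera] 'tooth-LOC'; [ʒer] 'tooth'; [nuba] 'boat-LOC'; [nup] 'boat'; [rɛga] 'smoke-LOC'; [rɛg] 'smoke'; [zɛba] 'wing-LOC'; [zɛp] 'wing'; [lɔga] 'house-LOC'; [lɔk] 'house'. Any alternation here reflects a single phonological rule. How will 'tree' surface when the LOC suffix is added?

[liga]

In [lɔga] and [lɔk] the final segment of 'house' alternates: [g] ~ [k].
But 'smoke' keeps [g] in both environments ([rɛga], [rɛg]), so there is no rule changing /g/ to [k] in isolation.
Therefore /k/ is basic and [g] is derived by intervocalic voicing (voiceless stops become voiced between vowels).
The one attested form of 'tree', [lik], shows underlying /lik/. Applying the same rule between vowels gives [liga].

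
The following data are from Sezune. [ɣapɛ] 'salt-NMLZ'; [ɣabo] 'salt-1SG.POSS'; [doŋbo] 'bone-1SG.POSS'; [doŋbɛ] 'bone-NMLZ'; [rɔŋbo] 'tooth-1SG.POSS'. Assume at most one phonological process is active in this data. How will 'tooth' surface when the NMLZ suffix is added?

The NMLZ morpheme has two allomorphs, [-bɛ] and [-pɛ].
By contrast the 1SG.POSS suffix keeps its initial [b] throughout — that segment must be underlying.
The NMLZ suffix is therefore /-pɛ/ underlyingly, with post-nasal voicing: voiceless stops become voiced after a nasal.
After 'tooth', which ends in a nasal, the suffix surfaces as [-bɛ], giving [rɔŋbɛ].

[rɔŋbɛ]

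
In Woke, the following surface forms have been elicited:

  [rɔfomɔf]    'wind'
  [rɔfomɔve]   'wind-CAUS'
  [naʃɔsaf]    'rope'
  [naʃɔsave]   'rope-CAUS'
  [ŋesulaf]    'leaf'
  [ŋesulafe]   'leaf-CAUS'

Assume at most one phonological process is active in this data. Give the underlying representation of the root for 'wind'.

/rɔfomɔv/

The root 'wind' surfaces as [rɔfomɔf] and [rɔfomɔve], with a stem-final [f] ~ [v] alternation.
But 'leaf' keeps [f] in both environments ([ŋesulaf], [ŋesulafe]), so there is no rule changing /f/ to [v] before the CAUS suffix.
So /v/ is underlying, and a rule of word-final obstruent devoicing — voiced obstruents become voiceless word-finally — gives [f].
Hence 'wind' is /rɔfomɔv/ underlyingly.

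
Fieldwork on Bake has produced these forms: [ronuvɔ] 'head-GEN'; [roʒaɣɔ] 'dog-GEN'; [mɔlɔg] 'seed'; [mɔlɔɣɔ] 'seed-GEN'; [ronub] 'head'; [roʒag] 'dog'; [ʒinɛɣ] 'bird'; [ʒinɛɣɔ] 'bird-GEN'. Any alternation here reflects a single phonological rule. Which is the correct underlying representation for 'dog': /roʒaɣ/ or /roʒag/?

The stem for 'dog' ends in [g] in [roʒag] but [ɣ] in [roʒaɣɔ].
If /ɣ/ were underlying and a rule turned it into [g] in isolation, 'bird' would also alternate; but it has [ɣ] in both [ʒinɛɣ] and [ʒinɛɣɔ].
The alternation reflects intervocalic spirantization: voiced stops become fricatives between vowels. /g/ is underlying.

/roʒag/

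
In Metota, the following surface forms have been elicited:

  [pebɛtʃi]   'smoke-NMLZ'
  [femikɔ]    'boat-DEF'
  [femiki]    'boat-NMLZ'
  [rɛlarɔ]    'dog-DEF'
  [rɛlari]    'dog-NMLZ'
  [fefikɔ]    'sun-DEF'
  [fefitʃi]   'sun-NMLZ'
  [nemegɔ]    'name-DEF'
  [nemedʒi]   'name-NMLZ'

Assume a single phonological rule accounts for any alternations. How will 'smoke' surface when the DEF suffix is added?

[pebɛkɔ]

The stem for 'sun' ends in [k] in [fefikɔ] but [tʃ] in [fefitʃi].
Compare 'boat', with invariant [k] in [femikɔ] and [femiki]: an analysis with underlying /k/ and a rule producing [tʃ] before the NMLZ suffix would wrongly predict alternation here too.
So /tʃ/ is underlying, and a rule of depalatalization — palato-alveolar /tʃ/ and /dʒ/ become [k] and [g] when no front vowel follows — gives [k].
From [pebɛtʃi] the stem 'smoke' is /pebɛtʃ/; when no front vowel follows this yields [pebɛkɔ].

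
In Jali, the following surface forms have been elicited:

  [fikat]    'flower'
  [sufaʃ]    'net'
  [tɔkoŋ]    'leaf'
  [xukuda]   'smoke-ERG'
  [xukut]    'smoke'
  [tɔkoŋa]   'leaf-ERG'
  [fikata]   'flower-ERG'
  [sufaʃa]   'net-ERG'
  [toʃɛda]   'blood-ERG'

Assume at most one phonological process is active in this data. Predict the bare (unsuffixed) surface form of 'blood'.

[toʃɛt]

In [xukuda] and [xukut] the final segment of 'smoke' alternates: [d] ~ [t].
If /t/ were underlying and a rule turned it into [d] before the ERG suffix, 'flower' would also alternate; but it has [t] in both [fikata] and [fikat].
Therefore /d/ is basic and [t] is derived by word-final obstruent devoicing (voiced obstruents become voiceless word-finally).
From [toʃɛda] the stem 'blood' is /toʃɛd/; word-finally this yields [toʃɛt].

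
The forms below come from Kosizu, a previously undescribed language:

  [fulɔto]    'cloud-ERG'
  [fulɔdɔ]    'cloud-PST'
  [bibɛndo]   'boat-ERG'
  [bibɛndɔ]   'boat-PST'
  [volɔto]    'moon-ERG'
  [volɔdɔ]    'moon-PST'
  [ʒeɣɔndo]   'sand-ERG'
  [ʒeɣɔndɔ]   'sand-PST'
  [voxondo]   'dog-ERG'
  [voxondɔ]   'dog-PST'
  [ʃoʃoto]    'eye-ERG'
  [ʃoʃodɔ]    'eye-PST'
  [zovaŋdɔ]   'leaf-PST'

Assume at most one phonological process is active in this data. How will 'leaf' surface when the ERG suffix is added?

The ERG suffix surfaces as [-do] and [-to], depending on the final segment of the stem.
By contrast the PST suffix keeps its initial [d] throughout — that segment must be underlying.
The ERG suffix is therefore /-to/ underlyingly, with post-nasal voicing: voiceless stops become voiced after a nasal.
After 'leaf', which ends in a nasal, the suffix surfaces as [-do], giving [zovaŋdo].

[zovaŋdo]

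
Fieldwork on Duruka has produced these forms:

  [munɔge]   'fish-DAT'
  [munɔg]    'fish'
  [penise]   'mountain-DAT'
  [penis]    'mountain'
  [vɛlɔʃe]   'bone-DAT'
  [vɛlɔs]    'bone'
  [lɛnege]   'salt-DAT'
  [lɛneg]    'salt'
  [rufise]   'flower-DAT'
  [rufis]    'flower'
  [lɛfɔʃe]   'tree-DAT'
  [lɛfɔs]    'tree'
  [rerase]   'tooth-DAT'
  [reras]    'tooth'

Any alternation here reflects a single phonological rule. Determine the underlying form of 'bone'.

/vɛlɔʃ/

'bone' shows [ʃ] ~ [s] at the end of the stem ([vɛlɔʃe] vs [vɛlɔs]).
If /s/ were underlying and a rule turned it into [ʃ] before the DAT suffix, 'flower' would also alternate; but it has [s] in both [rufise] and [rufis].
Therefore /ʃ/ is basic and [s] is derived by depalatalization (palato-alveolar /ʃ/ becomes [s] when no front vowel follows).
So 'bone' = /vɛlɔʃ/.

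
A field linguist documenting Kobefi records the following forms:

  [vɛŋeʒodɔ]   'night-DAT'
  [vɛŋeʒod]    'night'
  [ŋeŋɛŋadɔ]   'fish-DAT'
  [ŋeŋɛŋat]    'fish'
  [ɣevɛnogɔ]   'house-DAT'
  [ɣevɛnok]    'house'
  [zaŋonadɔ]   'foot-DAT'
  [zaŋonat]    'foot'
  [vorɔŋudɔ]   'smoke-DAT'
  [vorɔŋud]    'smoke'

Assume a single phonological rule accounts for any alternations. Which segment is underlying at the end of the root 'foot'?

/t/

The stem for 'foot' ends in [d] in [zaŋonadɔ] but [t] in [zaŋonat].
But 'night' keeps [d] in both environments ([vɛŋeʒodɔ], [vɛŋeʒod]), so there is no rule changing /d/ to [t] in isolation.
The alternation reflects intervocalic voicing: voiceless stops become voiced between vowels. /t/ is underlying.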